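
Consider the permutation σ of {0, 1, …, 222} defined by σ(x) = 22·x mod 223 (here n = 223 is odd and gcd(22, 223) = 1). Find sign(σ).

-1

Orbit of 132 under x↦22x: [132, 5, 110, 190, 166, 84, 64]… (length divides ord_223(22)).
2 cycles of lengths [222, 1].
2 cycles on 223: each ℓ→(−1)^(ℓ−1), product (−1)^221 = -1.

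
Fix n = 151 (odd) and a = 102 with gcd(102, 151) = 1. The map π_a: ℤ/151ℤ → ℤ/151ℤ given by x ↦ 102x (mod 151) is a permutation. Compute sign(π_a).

Orbit of 28 under x↦102x: [28, 138, 33, 44, 109, 95, 26]… (length divides ord_151(102)).
Decompose π into cycles: lengths [150, 1] (2 cycles, including the fixed point 0).
With 2 cycles on 151 points, sign = (−1)^{151−2} = -1.
The Jacobi symbol (102|151) = -1 (Zolotarev) agrees.

-1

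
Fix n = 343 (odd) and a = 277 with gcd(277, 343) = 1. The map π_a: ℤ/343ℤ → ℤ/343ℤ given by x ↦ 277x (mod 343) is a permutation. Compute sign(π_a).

Start at x=22: 22 → 263 → 135 → 8 → 158 → 205 → 190 → … (one orbit).
The orbit structure of x ↦ 277x mod 343: 7 orbits of sizes [147, 147, 21, 21, 3, 3, 1].
sign(π) = (−1)^{n − #cycles} = (−1)^{343−7} = (−1)^336 = +1.
Via Zolotarev, sign(π_{277}) = (277|343) = +1.

+1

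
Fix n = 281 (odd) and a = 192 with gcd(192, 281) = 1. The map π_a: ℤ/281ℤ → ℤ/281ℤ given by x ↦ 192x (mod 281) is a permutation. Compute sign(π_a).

Start at x=60: 60 → 280 → 89 → 228 → 221 → 1 → 192 → … (one orbit).
π_192 has 36 disjoint cycles with lengths [8, 8, 8, 8, 8, 8, 8, 8, 8, 8, 8, 8, 8, 8, 8, 8, 8, 8, 8, 8, 8, 8, 8, 8, 8, 8, 8, 8, 8, 8, 8, 8, 8, 8, 8, 1] on {0,…,280}.
281 − 36 = 245 transpositions; sign(π) = (−1)^245 = -1.

-1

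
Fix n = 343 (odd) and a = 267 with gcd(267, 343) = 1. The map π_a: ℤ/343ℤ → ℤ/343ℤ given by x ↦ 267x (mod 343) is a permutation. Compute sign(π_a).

Orbit of 15 under x↦267x: [15, 232, 204, 274, 99, 22, 43]… (length divides ord_343(267)).
19 cycles of lengths [49, 49, 49, 49, 49, 49, 7, 7, 7, 7, 7, 7, 1, 1, 1, 1, 1, 1, 1].
343 − 19 = 324 transpositions; sign(π) = (−1)^324 = +1.
Zolotarev: (267|343) = +1, matching the cycle-count sign.

+1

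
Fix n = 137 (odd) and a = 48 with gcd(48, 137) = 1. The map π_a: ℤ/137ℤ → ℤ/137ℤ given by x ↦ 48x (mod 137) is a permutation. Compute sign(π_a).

-1

Trace 38: π^k(38) = [38, 43, 9, 21, 49, 23, 8] for k=0..6.
Cycle lengths of π_48 on ℤ/137ℤ: [136, 1]; 2 cycles in total.
137 − 2 = 135 transpositions; sign(π) = (−1)^135 = -1.
Zolotarev: (48|137) = -1, matching the cycle-count sign.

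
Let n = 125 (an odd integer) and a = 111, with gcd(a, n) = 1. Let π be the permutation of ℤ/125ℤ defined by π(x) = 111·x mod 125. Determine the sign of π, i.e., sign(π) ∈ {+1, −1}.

Trace 26: π^k(26) = [26, 11, 96, 31, 66, 76, 61] for k=0..6.
13 cycles of lengths [25, 25, 25, 25, 5, 5, 5, 5, 1, 1, 1, 1, 1].
n − c = 125 − 13 = 112; sign = (−1)^112 = +1.

+1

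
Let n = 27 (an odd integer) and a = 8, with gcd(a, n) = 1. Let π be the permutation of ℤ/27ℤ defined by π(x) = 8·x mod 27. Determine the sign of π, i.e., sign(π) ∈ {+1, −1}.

Trace 26: π^k(26) = [26, 19, 17, 1, 8, 10] for k=0..5.
Decompose π into cycles: lengths [6, 6, 6, 2, 2, 2, 2, 1] (8 cycles, including the fixed point 0).
Σ(ℓ_i−1) = 27−8 = 19; sign = (−1)^19 = -1.
(8|27)_J = -1 (Zolotarev's lemma cross-check).

-1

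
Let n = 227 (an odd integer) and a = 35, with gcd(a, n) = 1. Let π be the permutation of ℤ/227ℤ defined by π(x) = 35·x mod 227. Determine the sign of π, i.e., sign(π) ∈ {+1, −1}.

Start at x=93: 93 → 77 → 198 → 120 → 114 → 131 → 45 → … (one orbit).
The orbit structure of x ↦ 35x mod 227: 2 orbits of sizes [226, 1].
2 cycles on 227: each ℓ→(−1)^(ℓ−1), product (−1)^225 = -1.

-1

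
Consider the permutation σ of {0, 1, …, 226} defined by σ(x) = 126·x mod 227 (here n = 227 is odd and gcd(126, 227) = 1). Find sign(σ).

-1

Trace 85: π^k(85) = [85, 41, 172, 107, 89, 91, 116] for k=0..6.
Decompose π into cycles: lengths [226, 1] (2 cycles, including the fixed point 0).
Σ(ℓ_i−1) = 227−2 = 225; sign = (−1)^225 = -1.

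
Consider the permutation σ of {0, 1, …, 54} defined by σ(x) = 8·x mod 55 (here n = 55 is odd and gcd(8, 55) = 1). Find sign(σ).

Orbit of 4 under x↦8x: [4, 32, 36, 13, 49, 7, 1]… (length divides ord_55(8)).
5 cycles of lengths [20, 20, 10, 4, 1].
55 − 5 = 50 transpositions; sign(π) = (−1)^50 = +1.
Via Zolotarev, sign(π_{8}) = (8|55) = +1.

+1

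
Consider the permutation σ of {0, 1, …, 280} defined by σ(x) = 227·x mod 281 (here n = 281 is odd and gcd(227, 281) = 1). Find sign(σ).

Orbit of 84 under x↦227x: [84, 241, 193, 256, 226, 160, 71]… (length divides ord_281(227)).
π_227 has 2 disjoint cycles with lengths [280, 1] on {0,…,280}.
281 − 2 = 279 transpositions; sign(π) = (−1)^279 = -1.

-1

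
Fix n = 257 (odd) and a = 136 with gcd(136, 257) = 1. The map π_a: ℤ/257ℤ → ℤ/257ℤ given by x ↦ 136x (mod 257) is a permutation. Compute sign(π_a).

+1

Start at x=16: 16 → 120 → 129 → 68 → 253 → 227 → 32 → … (one orbit).
The orbit structure of x ↦ 136x mod 257: 9 orbits of sizes [32, 32, 32, 32, 32, 32, 32, 32, 1].
Σ(ℓ_i−1) = 257−9 = 248; sign = (−1)^248 = +1.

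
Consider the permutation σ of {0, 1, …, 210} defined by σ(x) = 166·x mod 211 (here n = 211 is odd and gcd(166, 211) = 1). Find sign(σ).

-1

Start at x=155: 155 → 199 → 118 → 176 → 98 → 21 → 110 → … (one orbit).
Cycle lengths of π_166 on ℤ/211ℤ: [210, 1]; 2 cycles in total.
With 2 cycles on 211 points, sign = (−1)^{211−2} = -1.
Via Zolotarev, sign(π_{166}) = (166|211) = -1.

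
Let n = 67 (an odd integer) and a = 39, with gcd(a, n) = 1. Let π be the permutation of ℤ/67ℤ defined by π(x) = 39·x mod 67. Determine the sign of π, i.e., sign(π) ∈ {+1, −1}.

+1

Start at x=49: 49 → 35 → 25 → 37 → 36 → 64 → 17 → … (one orbit).
3 cycles of lengths [33, 33, 1].
Σ(ℓ_i−1) = 67−3 = 64; sign = (−1)^64 = +1.
Via Zolotarev, sign(π_{39}) = (39|67) = +1.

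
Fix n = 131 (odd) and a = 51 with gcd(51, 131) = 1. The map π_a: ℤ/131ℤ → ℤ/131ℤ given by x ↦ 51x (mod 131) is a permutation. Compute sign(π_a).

Start at x=51: 51 → 112 → 79 → 99 → 71 → 84 → 92 → … (one orbit).
Cycle lengths of π_51 on ℤ/131ℤ: [26, 26, 26, 26, 26, 1]; 6 cycles in total.
n − c = 131 − 6 = 125; sign = (−1)^125 = -1.
Via Zolotarev, sign(π_{51}) = (51|131) = -1.

-1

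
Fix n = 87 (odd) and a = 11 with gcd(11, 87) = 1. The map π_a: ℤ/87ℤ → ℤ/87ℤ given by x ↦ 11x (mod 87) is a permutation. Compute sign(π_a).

+1

Trace 22: π^k(22) = [22, 68, 52, 50, 28, 47, 82] for k=0..6.
π_11 has 5 disjoint cycles with lengths [28, 28, 28, 2, 1] on {0,…,86}.
With 5 cycles on 87 points, sign = (−1)^{87−5} = +1.
Check: (11/87) = +1 by Zolotarev.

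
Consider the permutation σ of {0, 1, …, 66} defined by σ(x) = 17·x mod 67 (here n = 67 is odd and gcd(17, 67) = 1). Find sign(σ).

Orbit of 14 under x↦17x: [14, 37, 26, 40, 10, 36, 9]… (length divides ord_67(17)).
π_17 has 3 disjoint cycles with lengths [33, 33, 1] on {0,…,66}.
67 − 3 = 64 transpositions; sign(π) = (−1)^64 = +1.
Zolotarev: (17|67) = +1, matching the cycle-count sign.

+1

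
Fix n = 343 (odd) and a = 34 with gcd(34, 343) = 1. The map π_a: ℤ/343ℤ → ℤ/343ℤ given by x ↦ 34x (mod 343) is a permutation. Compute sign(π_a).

Start at x=132: 132 → 29 → 300 → 253 → 27 → 232 → 342 → … (one orbit).
π_34 has 10 disjoint cycles with lengths [98, 98, 98, 14, 14, 14, 2, 2, 2, 1] on {0,…,342}.
With 10 cycles on 343 points, sign = (−1)^{343−10} = -1.
Via Zolotarev, sign(π_{34}) = (34|343) = -1.

-1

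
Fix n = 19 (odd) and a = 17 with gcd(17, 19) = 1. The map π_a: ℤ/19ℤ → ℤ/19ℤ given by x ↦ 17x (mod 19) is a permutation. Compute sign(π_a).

+1

Orbit of 16 under x↦17x: [16, 6, 7, 5, 9, 1, 17]… (length divides ord_19(17)).
Cycle type of π: 9×2 + 1; total 3 cycles.
Σ(ℓ_i−1) = 19−3 = 16; sign = (−1)^16 = +1.
Via Zolotarev, sign(π_{17}) = (17|19) = +1.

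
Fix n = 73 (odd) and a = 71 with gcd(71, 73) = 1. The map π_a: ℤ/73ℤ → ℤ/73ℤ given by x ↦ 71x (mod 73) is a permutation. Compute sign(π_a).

+1

Start at x=72: 72 → 2 → 69 → 8 → 57 → 32 → 9 → … (one orbit).
The orbit structure of x ↦ 71x mod 73: 5 orbits of sizes [18, 18, 18, 18, 1].
n − c = 73 − 5 = 68; sign = (−1)^68 = +1.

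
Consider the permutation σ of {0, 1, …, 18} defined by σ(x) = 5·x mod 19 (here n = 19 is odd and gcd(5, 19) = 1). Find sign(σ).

+1

Trace 5: π^k(5) = [5, 6, 11, 17, 9, 7, 16] for k=0..6.
Cycle type of π: 9×2 + 1; total 3 cycles.
Σ(ℓ_i−1) = 19−3 = 16; sign = (−1)^16 = +1.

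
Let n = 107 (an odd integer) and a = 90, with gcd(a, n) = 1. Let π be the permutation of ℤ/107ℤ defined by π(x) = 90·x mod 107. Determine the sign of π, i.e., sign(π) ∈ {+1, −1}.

Trace 86: π^k(86) = [86, 36, 30, 25, 3, 56, 11] for k=0..6.
Cycle lengths of π_90 on ℤ/107ℤ: [53, 53, 1]; 3 cycles in total.
n − c = 107 − 3 = 104; sign = (−1)^104 = +1.
Via Zolotarev, sign(π_{90}) = (90|107) = +1.

+1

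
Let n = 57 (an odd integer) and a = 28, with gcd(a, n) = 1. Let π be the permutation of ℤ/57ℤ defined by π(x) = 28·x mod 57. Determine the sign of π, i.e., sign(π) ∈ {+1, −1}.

Start at x=55: 55 → 1 → 28 → 43 → 7 → 25 → 16 → … (one orbit).
9 cycles of lengths [9, 9, 9, 9, 9, 9, 1, 1, 1].
Σ(ℓ_i−1) = 57−9 = 48; sign = (−1)^48 = +1.

+1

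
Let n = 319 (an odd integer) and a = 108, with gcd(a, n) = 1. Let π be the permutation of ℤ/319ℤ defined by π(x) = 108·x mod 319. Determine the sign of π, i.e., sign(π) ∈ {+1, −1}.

Trace 20: π^k(20) = [20, 246, 91, 258, 111, 185, 202] for k=0..6.
π_108 has 6 disjoint cycles with lengths [140, 140, 28, 5, 5, 1] on {0,…,318}.
With 6 cycles on 319 points, sign = (−1)^{319−6} = -1.
Check: (108/319) = -1 by Zolotarev.

-1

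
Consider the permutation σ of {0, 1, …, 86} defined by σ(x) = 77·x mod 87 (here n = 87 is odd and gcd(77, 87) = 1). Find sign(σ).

+1

Start at x=67: 67 → 26 → 1 → 77 → 13 → 44 → 82 → … (one orbit).
Decompose π into cycles: lengths [28, 28, 28, 2, 1] (5 cycles, including the fixed point 0).
sign(π) = (−1)^{n − #cycles} = (−1)^{87−5} = (−1)^82 = +1.
Check: (77/87) = +1 by Zolotarev.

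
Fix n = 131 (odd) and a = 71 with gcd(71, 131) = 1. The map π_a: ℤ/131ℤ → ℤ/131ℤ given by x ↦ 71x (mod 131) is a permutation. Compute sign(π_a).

Trace 69: π^k(69) = [69, 52, 24, 1, 71, 63, 19] for k=0..6.
Cycle type of π: 26×5 + 1; total 6 cycles.
6 cycles on 131: each ℓ→(−1)^(ℓ−1), product (−1)^125 = -1.
The Jacobi symbol (71|131) = -1 (Zolotarev) agrees.

-1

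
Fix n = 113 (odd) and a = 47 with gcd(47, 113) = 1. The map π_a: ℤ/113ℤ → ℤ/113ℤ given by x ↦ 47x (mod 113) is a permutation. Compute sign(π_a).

-1

Trace 46: π^k(46) = [46, 15, 27, 26, 92, 30, 54] for k=0..6.
Decompose π into cycles: lengths [112, 1] (2 cycles, including the fixed point 0).
113 − 2 = 111 transpositions; sign(π) = (−1)^111 = -1.
Via Zolotarev, sign(π_{47}) = (47|113) = -1.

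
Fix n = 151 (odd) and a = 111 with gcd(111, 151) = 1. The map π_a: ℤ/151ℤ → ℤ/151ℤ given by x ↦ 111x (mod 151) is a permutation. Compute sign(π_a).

-1

Trace 88: π^k(88) = [88, 104, 68, 149, 80, 122, 103] for k=0..6.
Cycle lengths of π_111 on ℤ/151ℤ: [150, 1]; 2 cycles in total.
n − c = 151 − 2 = 149; sign = (−1)^149 = -1.
Zolotarev: (111|151) = -1, matching the cycle-count sign.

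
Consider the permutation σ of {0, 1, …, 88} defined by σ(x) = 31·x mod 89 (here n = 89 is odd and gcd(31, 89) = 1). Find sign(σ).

-1

Start at x=44: 44 → 29 → 9 → 12 → 16 → 51 → 68 → … (one orbit).
Decompose π into cycles: lengths [88, 1] (2 cycles, including the fixed point 0).
n − c = 89 − 2 = 87; sign = (−1)^87 = -1.
(31|89)_J = -1 (Zolotarev's lemma cross-check).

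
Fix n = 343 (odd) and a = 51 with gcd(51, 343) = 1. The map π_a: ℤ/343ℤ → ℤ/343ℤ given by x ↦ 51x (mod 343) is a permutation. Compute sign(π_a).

Trace 102: π^k(102) = [102, 57, 163, 81, 15, 79, 256] for k=0..6.
The orbit structure of x ↦ 51x mod 343: 7 orbits of sizes [147, 147, 21, 21, 3, 3, 1].
With 7 cycles on 343 points, sign = (−1)^{343−7} = +1.
Via Zolotarev, sign(π_{51}) = (51|343) = +1.

+1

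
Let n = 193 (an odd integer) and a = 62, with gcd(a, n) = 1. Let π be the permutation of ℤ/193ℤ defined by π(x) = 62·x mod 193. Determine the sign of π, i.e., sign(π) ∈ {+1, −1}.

Orbit of 7 under x↦62x: [7, 48, 81, 4, 55, 129, 85]… (length divides ord_193(62)).
Cycle lengths of π_62 on ℤ/193ℤ: [48, 48, 48, 48, 1]; 5 cycles in total.
With 5 cycles on 193 points, sign = (−1)^{193−5} = +1.
The Jacobi symbol (62|193) = +1 (Zolotarev) agrees.

+1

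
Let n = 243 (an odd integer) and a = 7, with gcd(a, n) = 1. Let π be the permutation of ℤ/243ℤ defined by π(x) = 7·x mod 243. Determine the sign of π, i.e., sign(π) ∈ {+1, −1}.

Start at x=139: 139 → 1 → 7 → 49 → 100 → 214 → 40 → … (one orbit).
Decompose π into cycles: lengths [81, 81, 27, 27, 9, 9, 3, 3, 1, 1, 1] (11 cycles, including the fixed point 0).
11 cycles on 243: each ℓ→(−1)^(ℓ−1), product (−1)^232 = +1.

+1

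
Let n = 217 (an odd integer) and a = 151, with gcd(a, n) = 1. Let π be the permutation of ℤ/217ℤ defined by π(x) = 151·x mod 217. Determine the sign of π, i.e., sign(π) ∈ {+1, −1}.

Trace 170: π^k(170) = [170, 64, 116, 156, 120, 109, 184] for k=0..6.
Decompose π into cycles: lengths [30, 30, 30, 30, 30, 30, 10, 10, 10, 3, 3, 1] (12 cycles, including the fixed point 0).
217 − 12 = 205 transpositions; sign(π) = (−1)^205 = -1.
Zolotarev: (151|217) = -1, matching the cycle-count sign.

-1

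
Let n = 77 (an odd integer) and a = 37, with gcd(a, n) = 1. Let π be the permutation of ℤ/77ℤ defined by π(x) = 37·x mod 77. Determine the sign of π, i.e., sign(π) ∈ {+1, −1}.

+1

Orbit of 25 under x↦37x: [25, 1, 37, 60, 64, 58, 67]… (length divides ord_77(37)).
Cycle type of π: 15×4 + 5×2 + 3×2 + 1; total 9 cycles.
Σ(ℓ_i−1) = 77−9 = 68; sign = (−1)^68 = +1.
Zolotarev: (37|77) = +1, matching the cycle-count sign.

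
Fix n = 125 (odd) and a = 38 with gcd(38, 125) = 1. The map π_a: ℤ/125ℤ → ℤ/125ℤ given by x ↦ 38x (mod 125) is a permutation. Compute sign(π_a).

-1

Orbit of 79 under x↦38x: [79, 2, 76, 13, 119, 22, 86]… (length divides ord_125(38)).
The orbit structure of x ↦ 38x mod 125: 4 orbits of sizes [100, 20, 4, 1].
4 cycles on 125: each ℓ→(−1)^(ℓ−1), product (−1)^121 = -1.
Via Zolotarev, sign(π_{38}) = (38|125) = -1.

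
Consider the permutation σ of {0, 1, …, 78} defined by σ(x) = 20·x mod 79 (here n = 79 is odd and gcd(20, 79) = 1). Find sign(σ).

+1

Trace 49: π^k(49) = [49, 32, 8, 2, 40, 10, 42] for k=0..6.
Cycle type of π: 39×2 + 1; total 3 cycles.
n − c = 79 − 3 = 76; sign = (−1)^76 = +1.
Via Zolotarev, sign(π_{20}) = (20|79) = +1.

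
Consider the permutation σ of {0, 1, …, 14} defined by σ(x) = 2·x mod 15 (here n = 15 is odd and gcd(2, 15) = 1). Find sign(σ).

Start at x=4: 4 → 8 → 1 → 2 → 4 (one orbit).
Cycle type of π: 4×3 + 2 + 1; total 5 cycles.
With 5 cycles on 15 points, sign = (−1)^{15−5} = +1.

+1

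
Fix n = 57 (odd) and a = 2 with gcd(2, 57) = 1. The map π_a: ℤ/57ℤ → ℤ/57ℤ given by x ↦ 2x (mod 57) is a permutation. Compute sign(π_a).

+1

Start at x=28: 28 → 56 → 55 → 53 → 49 → 41 → 25 → … (one orbit).
The orbit structure of x ↦ 2x mod 57: 5 orbits of sizes [18, 18, 18, 2, 1].
5 cycles on 57: each ℓ→(−1)^(ℓ−1), product (−1)^52 = +1.
Via Zolotarev, sign(π_{2}) = (2|57) = +1.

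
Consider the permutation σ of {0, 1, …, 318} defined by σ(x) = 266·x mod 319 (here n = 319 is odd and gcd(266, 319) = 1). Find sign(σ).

-1

Orbit of 169 under x↦266x: [169, 294, 49, 274, 152, 238, 146]… (length divides ord_319(266)).
π_266 has 8 disjoint cycles with lengths [70, 70, 70, 70, 14, 14, 10, 1] on {0,…,318}.
8 cycles on 319: each ℓ→(−1)^(ℓ−1), product (−1)^311 = -1.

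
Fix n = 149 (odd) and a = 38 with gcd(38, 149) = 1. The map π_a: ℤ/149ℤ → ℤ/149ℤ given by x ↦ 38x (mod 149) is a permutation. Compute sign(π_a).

-1

Start at x=52: 52 → 39 → 141 → 143 → 70 → 127 → 58 → … (one orbit).
2 cycles of lengths [148, 1].
Σ(ℓ_i−1) = 149−2 = 147; sign = (−1)^147 = -1.
Zolotarev: (38|149) = -1, matching the cycle-count sign.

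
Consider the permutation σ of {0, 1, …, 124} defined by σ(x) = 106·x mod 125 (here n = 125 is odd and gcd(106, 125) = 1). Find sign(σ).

+1

Start at x=116: 116 → 46 → 1 → 106 → 111 → 16 → 71 → … (one orbit).
Cycle lengths of π_106 on ℤ/125ℤ: [25, 25, 25, 25, 5, 5, 5, 5, 1, 1, 1, 1, 1]; 13 cycles in total.
With 13 cycles on 125 points, sign = (−1)^{125−13} = +1.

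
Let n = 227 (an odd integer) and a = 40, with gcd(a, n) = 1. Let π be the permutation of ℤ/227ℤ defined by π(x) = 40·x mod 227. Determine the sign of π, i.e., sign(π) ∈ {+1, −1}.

Start at x=28: 28 → 212 → 81 → 62 → 210 → 1 → 40 → … (one orbit).
π_40 has 3 disjoint cycles with lengths [113, 113, 1] on {0,…,226}.
With 3 cycles on 227 points, sign = (−1)^{227−3} = +1.
Zolotarev: (40|227) = +1, matching the cycle-count sign.

+1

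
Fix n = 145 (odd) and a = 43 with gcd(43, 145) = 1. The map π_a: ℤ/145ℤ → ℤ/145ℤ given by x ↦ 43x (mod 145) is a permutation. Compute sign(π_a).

+1

Orbit of 34 under x↦43x: [34, 12, 81, 3, 129, 37, 141]… (length divides ord_145(43)).
The orbit structure of x ↦ 43x mod 145: 7 orbits of sizes [28, 28, 28, 28, 28, 4, 1].
With 7 cycles on 145 points, sign = (−1)^{145−7} = +1.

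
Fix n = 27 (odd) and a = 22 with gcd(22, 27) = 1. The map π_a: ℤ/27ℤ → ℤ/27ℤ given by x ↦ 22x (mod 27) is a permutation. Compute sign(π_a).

Orbit of 4 under x↦22x: [4, 7, 19, 13, 16, 1, 22]… (length divides ord_27(22)).
The orbit structure of x ↦ 22x mod 27: 7 orbits of sizes [9, 9, 3, 3, 1, 1, 1].
Σ(ℓ_i−1) = 27−7 = 20; sign = (−1)^20 = +1.

+1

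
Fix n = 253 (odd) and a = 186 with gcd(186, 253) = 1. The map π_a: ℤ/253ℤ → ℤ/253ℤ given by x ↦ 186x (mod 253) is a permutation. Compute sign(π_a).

Orbit of 54 under x↦186x: [54, 177, 32, 133, 197, 210, 98]… (length divides ord_253(186)).
Decompose π into cycles: lengths [22, 22, 22, 22, 22, 22, 22, 22, 22, 22, 11, 11, 2, 2, 2, 2, 2, 1] (18 cycles, including the fixed point 0).
With 18 cycles on 253 points, sign = (−1)^{253−18} = -1.
The Jacobi symbol (186|253) = -1 (Zolotarev) agrees.

-1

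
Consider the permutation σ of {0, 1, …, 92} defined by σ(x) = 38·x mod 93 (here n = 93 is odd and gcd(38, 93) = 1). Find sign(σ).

Start at x=49: 49 → 2 → 76 → 5 → 4 → 59 → 10 → … (one orbit).
6 cycles of lengths [30, 30, 15, 15, 2, 1].
Σ(ℓ_i−1) = 93−6 = 87; sign = (−1)^87 = -1.
Via Zolotarev, sign(π_{38}) = (38|93) = -1.

-1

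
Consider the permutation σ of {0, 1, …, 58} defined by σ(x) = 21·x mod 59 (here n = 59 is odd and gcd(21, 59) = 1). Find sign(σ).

+1

Start at x=19: 19 → 45 → 1 → 21 → 28 → 57 → 17 → … (one orbit).
Decompose π into cycles: lengths [29, 29, 1] (3 cycles, including the fixed point 0).
n − c = 59 − 3 = 56; sign = (−1)^56 = +1.
The Jacobi symbol (21|59) = +1 (Zolotarev) agrees.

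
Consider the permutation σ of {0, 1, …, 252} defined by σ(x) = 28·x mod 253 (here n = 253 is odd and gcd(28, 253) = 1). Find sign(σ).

Start at x=47: 47 → 51 → 163 → 10 → 27 → 250 → 169 → … (one orbit).
5 cycles of lengths [110, 110, 22, 10, 1].
Σ(ℓ_i−1) = 253−5 = 248; sign = (−1)^248 = +1.
The Jacobi symbol (28|253) = +1 (Zolotarev) agrees.

+1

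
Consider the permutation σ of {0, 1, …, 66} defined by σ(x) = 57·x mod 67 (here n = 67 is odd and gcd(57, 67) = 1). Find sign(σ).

Orbit of 24 under x↦57x: [24, 28, 55, 53, 6, 7, 64]… (length divides ord_67(57)).
Cycle type of π: 66 + 1; total 2 cycles.
Σ(ℓ_i−1) = 67−2 = 65; sign = (−1)^65 = -1.
Zolotarev: (57|67) = -1, matching the cycle-count sign.

-1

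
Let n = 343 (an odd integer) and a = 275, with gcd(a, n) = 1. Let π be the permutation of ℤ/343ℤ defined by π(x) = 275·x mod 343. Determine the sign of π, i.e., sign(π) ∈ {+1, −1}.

+1

Orbit of 50 under x↦275x: [50, 30, 18, 148, 226, 67, 246]… (length divides ord_343(275)).
31 cycles of lengths [21, 21, 21, 21, 21, 21, 21, 21, 21, 21, 21, 21, 21, 21, 3, 3, 3, 3, 3, 3, 3, 3, 3, 3, 3, 3, 3, 3, 3, 3, 1].
sign(π) = (−1)^{n − #cycles} = (−1)^{343−31} = (−1)^312 = +1.
(275|343)_J = +1 (Zolotarev's lemma cross-check).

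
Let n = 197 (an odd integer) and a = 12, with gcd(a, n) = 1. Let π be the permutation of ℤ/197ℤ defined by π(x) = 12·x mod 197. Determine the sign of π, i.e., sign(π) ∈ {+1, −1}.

Orbit of 50 under x↦12x: [50, 9, 108, 114, 186, 65, 189]… (length divides ord_197(12)).
π_12 has 2 disjoint cycles with lengths [196, 1] on {0,…,196}.
Σ(ℓ_i−1) = 197−2 = 195; sign = (−1)^195 = -1.

-1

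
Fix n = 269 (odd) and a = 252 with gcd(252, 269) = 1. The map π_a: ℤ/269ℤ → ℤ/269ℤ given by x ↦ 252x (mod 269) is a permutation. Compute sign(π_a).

-1

Start at x=152: 152 → 106 → 81 → 237 → 6 → 167 → 120 → … (one orbit).
The orbit structure of x ↦ 252x mod 269: 2 orbits of sizes [268, 1].
n − c = 269 − 2 = 267; sign = (−1)^267 = -1.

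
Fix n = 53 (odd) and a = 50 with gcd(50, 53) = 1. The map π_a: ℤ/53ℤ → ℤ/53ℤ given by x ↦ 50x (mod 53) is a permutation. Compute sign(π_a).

-1

Orbit of 36 under x↦50x: [36, 51, 6, 35, 1, 50, 9]… (length divides ord_53(50)).
2 cycles of lengths [52, 1].
n − c = 53 − 2 = 51; sign = (−1)^51 = -1.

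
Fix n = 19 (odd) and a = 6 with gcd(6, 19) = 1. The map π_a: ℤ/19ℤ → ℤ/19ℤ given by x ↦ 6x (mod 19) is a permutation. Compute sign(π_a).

Trace 17: π^k(17) = [17, 7, 4, 5, 11, 9, 16] for k=0..6.
Cycle lengths of π_6 on ℤ/19ℤ: [9, 9, 1]; 3 cycles in total.
With 3 cycles on 19 points, sign = (−1)^{19−3} = +1.

+1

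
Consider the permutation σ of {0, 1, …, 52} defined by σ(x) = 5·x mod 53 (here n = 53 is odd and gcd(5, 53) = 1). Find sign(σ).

-1

Trace 37: π^k(37) = [37, 26, 24, 14, 17, 32, 1] for k=0..6.
2 cycles of lengths [52, 1].
With 2 cycles on 53 points, sign = (−1)^{53−2} = -1.
Check: (5/53) = -1 by Zolotarev.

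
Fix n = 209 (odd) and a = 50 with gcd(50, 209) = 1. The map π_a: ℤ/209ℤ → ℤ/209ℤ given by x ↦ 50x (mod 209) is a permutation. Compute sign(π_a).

Trace 183: π^k(183) = [183, 163, 208, 159, 8, 191, 145] for k=0..6.
The orbit structure of x ↦ 50x mod 209: 11 orbits of sizes [30, 30, 30, 30, 30, 30, 10, 6, 6, 6, 1].
11 cycles on 209: each ℓ→(−1)^(ℓ−1), product (−1)^198 = +1.
The Jacobi symbol (50|209) = +1 (Zolotarev) agrees.

+1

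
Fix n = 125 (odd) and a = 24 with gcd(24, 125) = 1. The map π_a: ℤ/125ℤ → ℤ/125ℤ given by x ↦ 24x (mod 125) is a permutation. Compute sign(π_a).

+1

Start at x=24: 24 → 76 → 74 → 26 → 124 → 101 → 49 → … (one orbit).
Cycle lengths of π_24 on ℤ/125ℤ: [10, 10, 10, 10, 10, 10, 10, 10, 10, 10, 2, 2, 2, 2, 2, 2, 2, 2, 2, 2, 2, 2, 1]; 23 cycles in total.
Σ(ℓ_i−1) = 125−23 = 102; sign = (−1)^102 = +1.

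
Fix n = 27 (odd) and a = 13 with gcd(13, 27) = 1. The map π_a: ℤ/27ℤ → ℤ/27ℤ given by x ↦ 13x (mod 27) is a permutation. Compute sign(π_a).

+1

Start at x=7: 7 → 10 → 22 → 16 → 19 → 4 → 25 → … (one orbit).
The orbit structure of x ↦ 13x mod 27: 7 orbits of sizes [9, 9, 3, 3, 1, 1, 1].
With 7 cycles on 27 points, sign = (−1)^{27−7} = +1.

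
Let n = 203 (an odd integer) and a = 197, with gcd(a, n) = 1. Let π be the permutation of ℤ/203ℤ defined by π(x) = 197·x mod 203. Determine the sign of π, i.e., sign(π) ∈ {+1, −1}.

+1

Trace 141: π^k(141) = [141, 169, 1, 197, 36, 190, 78] for k=0..6.
Decompose π into cycles: lengths [7, 7, 7, 7, 7, 7, 7, 7, 7, 7, 7, 7, 7, 7, 7, 7, 7, 7, 7, 7, 7, 7, 7, 7, 7, 7, 7, 7, 1, 1, 1, 1, 1, 1, 1] (35 cycles, including the fixed point 0).
sign(π) = (−1)^{n − #cycles} = (−1)^{203−35} = (−1)^168 = +1.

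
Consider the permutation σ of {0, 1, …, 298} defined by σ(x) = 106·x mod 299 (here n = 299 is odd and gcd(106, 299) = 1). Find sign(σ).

+1

Orbit of 201 under x↦106x: [201, 77, 89, 165, 148, 140, 189]… (length divides ord_299(106)).
Cycle type of π: 132×2 + 22 + 12 + 1; total 5 cycles.
Σ(ℓ_i−1) = 299−5 = 294; sign = (−1)^294 = +1.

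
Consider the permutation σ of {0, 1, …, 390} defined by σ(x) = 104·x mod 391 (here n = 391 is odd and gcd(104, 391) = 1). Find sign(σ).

Orbit of 236 under x↦104x: [236, 302, 128, 18, 308, 361, 8]… (length divides ord_391(104)).
9 cycles of lengths [88, 88, 88, 88, 11, 11, 8, 8, 1].
9 cycles on 391: each ℓ→(−1)^(ℓ−1), product (−1)^382 = +1.

+1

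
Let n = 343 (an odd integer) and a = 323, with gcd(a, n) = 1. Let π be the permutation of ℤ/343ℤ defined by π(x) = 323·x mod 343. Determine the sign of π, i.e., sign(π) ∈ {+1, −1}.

+1

Start at x=176: 176 → 253 → 85 → 15 → 43 → 169 → 50 → … (one orbit).
The orbit structure of x ↦ 323x mod 343: 19 orbits of sizes [49, 49, 49, 49, 49, 49, 7, 7, 7, 7, 7, 7, 1, 1, 1, 1, 1, 1, 1].
343 − 19 = 324 transpositions; sign(π) = (−1)^324 = +1.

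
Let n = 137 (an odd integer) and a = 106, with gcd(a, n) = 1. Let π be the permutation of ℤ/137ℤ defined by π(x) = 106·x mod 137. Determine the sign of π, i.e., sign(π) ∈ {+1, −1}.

Start at x=5: 5 → 119 → 10 → 101 → 20 → 65 → 40 → … (one orbit).
Cycle lengths of π_106 on ℤ/137ℤ: [136, 1]; 2 cycles in total.
137 − 2 = 135 transpositions; sign(π) = (−1)^135 = -1.
The Jacobi symbol (106|137) = -1 (Zolotarev) agrees.

-1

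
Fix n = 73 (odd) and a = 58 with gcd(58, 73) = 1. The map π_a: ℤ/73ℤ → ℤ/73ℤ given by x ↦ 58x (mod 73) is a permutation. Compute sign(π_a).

-1

Orbit of 28 under x↦58x: [28, 18, 22, 35, 59, 64, 62]… (length divides ord_73(58)).
Cycle type of π: 72 + 1; total 2 cycles.
2 cycles on 73: each ℓ→(−1)^(ℓ−1), product (−1)^71 = -1.
Via Zolotarev, sign(π_{58}) = (58|73) = -1.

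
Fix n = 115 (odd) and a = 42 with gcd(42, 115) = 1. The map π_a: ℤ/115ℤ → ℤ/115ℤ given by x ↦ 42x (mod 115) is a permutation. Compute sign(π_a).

Trace 28: π^k(28) = [28, 26, 57, 94, 38, 101, 102] for k=0..6.
Cycle lengths of π_42 on ℤ/115ℤ: [44, 44, 22, 4, 1]; 5 cycles in total.
Σ(ℓ_i−1) = 115−5 = 110; sign = (−1)^110 = +1.
Zolotarev: (42|115) = +1, matching the cycle-count sign.

+1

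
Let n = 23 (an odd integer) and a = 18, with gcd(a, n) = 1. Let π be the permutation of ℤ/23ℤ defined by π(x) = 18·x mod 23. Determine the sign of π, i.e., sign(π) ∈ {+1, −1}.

Orbit of 8 under x↦18x: [8, 6, 16, 12, 9, 1, 18]… (length divides ord_23(18)).
π_18 has 3 disjoint cycles with lengths [11, 11, 1] on {0,…,22}.
3 cycles on 23: each ℓ→(−1)^(ℓ−1), product (−1)^20 = +1.
(18|23)_J = +1 (Zolotarev's lemma cross-check).

+1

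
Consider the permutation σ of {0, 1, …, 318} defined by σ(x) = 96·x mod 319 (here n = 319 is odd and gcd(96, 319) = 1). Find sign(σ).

-1

Trace 45: π^k(45) = [45, 173, 20, 6, 257, 109, 256] for k=0..6.
π_96 has 8 disjoint cycles with lengths [70, 70, 70, 70, 14, 14, 10, 1] on {0,…,318}.
319 − 8 = 311 transpositions; sign(π) = (−1)^311 = -1.
Via Zolotarev, sign(π_{96}) = (96|319) = -1.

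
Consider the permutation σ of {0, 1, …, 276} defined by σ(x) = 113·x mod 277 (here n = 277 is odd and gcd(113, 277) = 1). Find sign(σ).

Orbit of 157 under x↦113x: [157, 13, 84, 74, 52, 59, 19]… (length divides ord_277(113)).
π_113 has 7 disjoint cycles with lengths [46, 46, 46, 46, 46, 46, 1] on {0,…,276}.
n − c = 277 − 7 = 270; sign = (−1)^270 = +1.

+1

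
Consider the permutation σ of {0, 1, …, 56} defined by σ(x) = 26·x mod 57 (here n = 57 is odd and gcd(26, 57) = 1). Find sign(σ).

Start at x=26: 26 → 49 → 20 → 7 → 11 → 1 → 26 (one orbit).
Decompose π into cycles: lengths [6, 6, 6, 6, 6, 6, 3, 3, 3, 3, 3, 3, 2, 1] (14 cycles, including the fixed point 0).
n − c = 57 − 14 = 43; sign = (−1)^43 = -1.
Zolotarev: (26|57) = -1, matching the cycle-count sign.

-1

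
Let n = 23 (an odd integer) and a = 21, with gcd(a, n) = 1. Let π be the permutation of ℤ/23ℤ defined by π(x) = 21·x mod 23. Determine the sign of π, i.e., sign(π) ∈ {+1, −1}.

-1

Orbit of 21 under x↦21x: [21, 4, 15, 16, 14, 18, 10]… (length divides ord_23(21)).
2 cycles of lengths [22, 1].
Σ(ℓ_i−1) = 23−2 = 21; sign = (−1)^21 = -1.
(21|23)_J = -1 (Zolotarev's lemma cross-check).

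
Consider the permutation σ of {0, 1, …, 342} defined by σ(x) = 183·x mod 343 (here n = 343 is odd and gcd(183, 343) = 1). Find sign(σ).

Start at x=50: 50 → 232 → 267 → 155 → 239 → 176 → 309 → … (one orbit).
Cycle type of π: 49×6 + 7×6 + 1×7; total 19 cycles.
19 cycles on 343: each ℓ→(−1)^(ℓ−1), product (−1)^324 = +1.

+1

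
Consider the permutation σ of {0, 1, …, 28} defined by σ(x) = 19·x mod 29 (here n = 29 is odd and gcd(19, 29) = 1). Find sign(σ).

Trace 13: π^k(13) = [13, 15, 24, 21, 22, 12, 25] for k=0..6.
Cycle type of π: 28 + 1; total 2 cycles.
sign(π) = (−1)^{n − #cycles} = (−1)^{29−2} = (−1)^27 = -1.
(19|29)_J = -1 (Zolotarev's lemma cross-check).

-1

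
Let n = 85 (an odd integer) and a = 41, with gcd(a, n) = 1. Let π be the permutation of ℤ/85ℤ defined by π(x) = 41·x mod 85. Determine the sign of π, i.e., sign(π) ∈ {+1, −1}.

-1

Trace 71: π^k(71) = [71, 21, 11, 26, 46, 16, 61] for k=0..6.
Decompose π into cycles: lengths [16, 16, 16, 16, 16, 1, 1, 1, 1, 1] (10 cycles, including the fixed point 0).
n − c = 85 − 10 = 75; sign = (−1)^75 = -1.
Check: (41/85) = -1 by Zolotarev.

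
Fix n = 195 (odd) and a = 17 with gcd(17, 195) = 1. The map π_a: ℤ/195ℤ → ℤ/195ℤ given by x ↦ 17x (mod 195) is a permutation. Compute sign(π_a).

+1

Trace 16: π^k(16) = [16, 77, 139, 23, 1, 17, 94] for k=0..6.
23 cycles of lengths [12, 12, 12, 12, 12, 12, 12, 12, 12, 12, 12, 12, 6, 6, 6, 6, 6, 6, 4, 4, 4, 2, 1].
195 − 23 = 172 transpositions; sign(π) = (−1)^172 = +1.
The Jacobi symbol (17|195) = +1 (Zolotarev) agrees.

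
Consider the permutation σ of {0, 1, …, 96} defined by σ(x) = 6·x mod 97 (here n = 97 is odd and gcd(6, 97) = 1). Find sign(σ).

Start at x=96: 96 → 91 → 61 → 75 → 62 → 81 → 1 → … (one orbit).
Decompose π into cycles: lengths [12, 12, 12, 12, 12, 12, 12, 12, 1] (9 cycles, including the fixed point 0).
Σ(ℓ_i−1) = 97−9 = 88; sign = (−1)^88 = +1.
Check: (6/97) = +1 by Zolotarev.

+1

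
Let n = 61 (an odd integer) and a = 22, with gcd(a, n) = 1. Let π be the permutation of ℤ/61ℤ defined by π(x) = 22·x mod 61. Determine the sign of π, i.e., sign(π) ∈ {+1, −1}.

+1

Start at x=16: 16 → 47 → 58 → 56 → 12 → 20 → 13 → … (one orbit).
Decompose π into cycles: lengths [15, 15, 15, 15, 1] (5 cycles, including the fixed point 0).
n − c = 61 − 5 = 56; sign = (−1)^56 = +1.
The Jacobi symbol (22|61) = +1 (Zolotarev) agrees.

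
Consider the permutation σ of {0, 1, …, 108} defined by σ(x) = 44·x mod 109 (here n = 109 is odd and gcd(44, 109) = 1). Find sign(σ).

Trace 12: π^k(12) = [12, 92, 15, 6, 46, 62, 3] for k=0..6.
π_44 has 2 disjoint cycles with lengths [108, 1] on {0,…,108}.
n − c = 109 − 2 = 107; sign = (−1)^107 = -1.
Via Zolotarev, sign(π_{44}) = (44|109) = -1.

-1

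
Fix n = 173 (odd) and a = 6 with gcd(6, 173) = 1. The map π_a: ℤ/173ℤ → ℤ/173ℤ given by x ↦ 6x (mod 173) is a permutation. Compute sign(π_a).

+1

Start at x=51: 51 → 133 → 106 → 117 → 10 → 60 → 14 → … (one orbit).
Cycle lengths of π_6 on ℤ/173ℤ: [43, 43, 43, 43, 1]; 5 cycles in total.
sign(π) = (−1)^{n − #cycles} = (−1)^{173−5} = (−1)^168 = +1.
The Jacobi symbol (6|173) = +1 (Zolotarev) agrees.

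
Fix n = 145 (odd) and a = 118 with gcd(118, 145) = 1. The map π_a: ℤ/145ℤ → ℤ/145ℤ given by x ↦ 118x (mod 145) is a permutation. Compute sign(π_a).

+1

Trace 12: π^k(12) = [12, 111, 48, 9, 47, 36, 43] for k=0..6.
Decompose π into cycles: lengths [28, 28, 28, 28, 28, 4, 1] (7 cycles, including the fixed point 0).
Σ(ℓ_i−1) = 145−7 = 138; sign = (−1)^138 = +1.
Check: (118/145) = +1 by Zolotarev.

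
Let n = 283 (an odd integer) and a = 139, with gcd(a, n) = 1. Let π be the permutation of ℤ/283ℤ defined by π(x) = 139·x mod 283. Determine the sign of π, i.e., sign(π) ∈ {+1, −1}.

Start at x=115: 115 → 137 → 82 → 78 → 88 → 63 → 267 → … (one orbit).
Decompose π into cycles: lengths [282, 1] (2 cycles, including the fixed point 0).
2 cycles on 283: each ℓ→(−1)^(ℓ−1), product (−1)^281 = -1.

-1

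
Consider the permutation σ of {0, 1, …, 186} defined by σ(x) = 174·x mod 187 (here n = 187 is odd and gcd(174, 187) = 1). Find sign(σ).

+1

Start at x=69: 69 → 38 → 67 → 64 → 103 → 157 → 16 → … (one orbit).
Cycle type of π: 20×8 + 5×2 + 4×4 + 1; total 15 cycles.
15 cycles on 187: each ℓ→(−1)^(ℓ−1), product (−1)^172 = +1.
(174|187)_J = +1 (Zolotarev's lemma cross-check).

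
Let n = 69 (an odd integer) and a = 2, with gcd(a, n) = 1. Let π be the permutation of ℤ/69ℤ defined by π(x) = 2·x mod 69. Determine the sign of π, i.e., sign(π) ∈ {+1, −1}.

Orbit of 64 under x↦2x: [64, 59, 49, 29, 58, 47, 25]… (length divides ord_69(2)).
π_2 has 6 disjoint cycles with lengths [22, 22, 11, 11, 2, 1] on {0,…,68}.
69 − 6 = 63 transpositions; sign(π) = (−1)^63 = -1.

-1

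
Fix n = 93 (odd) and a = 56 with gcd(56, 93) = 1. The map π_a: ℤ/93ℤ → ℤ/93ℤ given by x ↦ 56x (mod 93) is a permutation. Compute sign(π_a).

Start at x=56: 56 → 67 → 32 → 25 → 5 → 1 → 56 (one orbit).
22 cycles of lengths [6, 6, 6, 6, 6, 6, 6, 6, 6, 6, 3, 3, 3, 3, 3, 3, 3, 3, 3, 3, 2, 1].
22 cycles on 93: each ℓ→(−1)^(ℓ−1), product (−1)^71 = -1.
Via Zolotarev, sign(π_{56}) = (56|93) = -1.

-1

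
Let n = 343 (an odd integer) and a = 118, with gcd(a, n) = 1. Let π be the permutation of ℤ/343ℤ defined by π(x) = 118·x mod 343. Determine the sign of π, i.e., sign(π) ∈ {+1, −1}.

Orbit of 155 under x↦118x: [155, 111, 64, 6, 22, 195, 29]… (length divides ord_343(118)).
Cycle type of π: 98×3 + 14×3 + 2×3 + 1; total 10 cycles.
With 10 cycles on 343 points, sign = (−1)^{343−10} = -1.
Check: (118/343) = -1 by Zolotarev.

-1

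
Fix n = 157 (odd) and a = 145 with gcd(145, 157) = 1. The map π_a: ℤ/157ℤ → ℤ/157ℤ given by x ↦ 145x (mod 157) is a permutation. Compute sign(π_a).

Orbit of 1 under x↦145x: [1, 145, 144, 156, 12, 13]… (length divides ord_157(145)).
Cycle lengths of π_145 on ℤ/157ℤ: [6, 6, 6, 6, 6, 6, 6, 6, 6, 6, 6, 6, 6, 6, 6, 6, 6, 6, 6, 6, 6, 6, 6, 6, 6, 6, 1]; 27 cycles in total.
27 cycles on 157: each ℓ→(−1)^(ℓ−1), product (−1)^130 = +1.

+1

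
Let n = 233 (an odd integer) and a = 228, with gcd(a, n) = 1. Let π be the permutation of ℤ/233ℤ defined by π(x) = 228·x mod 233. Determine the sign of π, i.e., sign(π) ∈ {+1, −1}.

Trace 204: π^k(204) = [204, 145, 207, 130, 49, 221, 60] for k=0..6.
Decompose π into cycles: lengths [232, 1] (2 cycles, including the fixed point 0).
233 − 2 = 231 transpositions; sign(π) = (−1)^231 = -1.
Via Zolotarev, sign(π_{228}) = (228|233) = -1.

-1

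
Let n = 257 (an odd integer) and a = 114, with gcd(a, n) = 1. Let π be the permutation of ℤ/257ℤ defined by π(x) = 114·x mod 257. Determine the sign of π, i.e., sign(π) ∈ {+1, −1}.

+1

Trace 25: π^k(25) = [25, 23, 52, 17, 139, 169, 248] for k=0..6.
Cycle type of π: 128×2 + 1; total 3 cycles.
3 cycles on 257: each ℓ→(−1)^(ℓ−1), product (−1)^254 = +1.
Via Zolotarev, sign(π_{114}) = (114|257) = +1.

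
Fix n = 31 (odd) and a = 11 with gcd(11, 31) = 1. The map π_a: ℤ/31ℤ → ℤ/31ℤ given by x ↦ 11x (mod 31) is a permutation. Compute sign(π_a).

Trace 25: π^k(25) = [25, 27, 18, 12, 8, 26, 7] for k=0..6.
π_11 has 2 disjoint cycles with lengths [30, 1] on {0,…,30}.
With 2 cycles on 31 points, sign = (−1)^{31−2} = -1.
Zolotarev: (11|31) = -1, matching the cycle-count sign.

-1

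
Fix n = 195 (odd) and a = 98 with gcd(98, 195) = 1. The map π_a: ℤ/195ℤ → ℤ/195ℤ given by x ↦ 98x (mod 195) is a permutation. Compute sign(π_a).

Orbit of 64 under x↦98x: [64, 32, 16, 8, 4, 2, 1]… (length divides ord_195(98)).
The orbit structure of x ↦ 98x mod 195: 20 orbits of sizes [12, 12, 12, 12, 12, 12, 12, 12, 12, 12, 12, 12, 12, 12, 12, 4, 4, 4, 2, 1].
n − c = 195 − 20 = 175; sign = (−1)^175 = -1.
(98|195)_J = -1 (Zolotarev's lemma cross-check).

-1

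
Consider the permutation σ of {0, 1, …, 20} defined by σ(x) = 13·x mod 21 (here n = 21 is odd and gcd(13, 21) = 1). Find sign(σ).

Trace 1: π^k(1) = [1, 13] for k=0..1.
Decompose π into cycles: lengths [2, 2, 2, 2, 2, 2, 2, 2, 2, 1, 1, 1] (12 cycles, including the fixed point 0).
12 cycles on 21: each ℓ→(−1)^(ℓ−1), product (−1)^9 = -1.
The Jacobi symbol (13|21) = -1 (Zolotarev) agrees.

-1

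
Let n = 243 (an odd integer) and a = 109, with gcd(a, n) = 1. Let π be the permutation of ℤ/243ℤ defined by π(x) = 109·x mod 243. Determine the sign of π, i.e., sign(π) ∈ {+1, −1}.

Orbit of 109 under x↦109x: [109, 217, 82, 190, 55, 163, 28]… (length divides ord_243(109)).
Cycle type of π: 9×18 + 3×18 + 1×27; total 63 cycles.
Σ(ℓ_i−1) = 243−63 = 180; sign = (−1)^180 = +1.

+1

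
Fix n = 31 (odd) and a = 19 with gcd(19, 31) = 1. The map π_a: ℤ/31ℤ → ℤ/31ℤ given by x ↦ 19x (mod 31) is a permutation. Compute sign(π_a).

Orbit of 16 under x↦19x: [16, 25, 10, 4, 14, 18, 1]… (length divides ord_31(19)).
3 cycles of lengths [15, 15, 1].
sign(π) = (−1)^{n − #cycles} = (−1)^{31−3} = (−1)^28 = +1.
Check: (19/31) = +1 by Zolotarev.

+1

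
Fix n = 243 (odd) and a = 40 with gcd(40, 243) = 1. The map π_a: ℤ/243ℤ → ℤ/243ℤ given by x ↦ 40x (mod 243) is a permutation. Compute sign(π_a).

+1

Trace 160: π^k(160) = [160, 82, 121, 223, 172, 76, 124] for k=0..6.
Cycle lengths of π_40 on ℤ/243ℤ: [81, 81, 27, 27, 9, 9, 3, 3, 1, 1, 1]; 11 cycles in total.
243 − 11 = 232 transpositions; sign(π) = (−1)^232 = +1.
(40|243)_J = +1 (Zolotarev's lemma cross-check).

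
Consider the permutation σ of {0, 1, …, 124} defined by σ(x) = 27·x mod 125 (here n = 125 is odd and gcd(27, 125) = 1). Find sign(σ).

-1

Trace 94: π^k(94) = [94, 38, 26, 77, 79, 8, 91] for k=0..6.
Cycle type of π: 100 + 20 + 4 + 1; total 4 cycles.
sign(π) = (−1)^{n − #cycles} = (−1)^{125−4} = (−1)^121 = -1.
Via Zolotarev, sign(π_{27}) = (27|125) = -1.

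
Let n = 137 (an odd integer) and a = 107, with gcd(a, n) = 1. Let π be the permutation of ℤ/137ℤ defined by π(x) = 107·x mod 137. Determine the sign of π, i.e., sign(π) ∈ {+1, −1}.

Orbit of 65 under x↦107x: [65, 105, 1, 107, 78, 126, 56]… (length divides ord_137(107)).
Cycle lengths of π_107 on ℤ/137ℤ: [68, 68, 1]; 3 cycles in total.
With 3 cycles on 137 points, sign = (−1)^{137−3} = +1.
(107|137)_J = +1 (Zolotarev's lemma cross-check).

+1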